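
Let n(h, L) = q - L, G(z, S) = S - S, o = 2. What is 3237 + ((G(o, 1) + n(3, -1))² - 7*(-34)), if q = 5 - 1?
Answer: 3500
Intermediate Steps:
G(z, S) = 0
q = 4
n(h, L) = 4 - L
3237 + ((G(o, 1) + n(3, -1))² - 7*(-34)) = 3237 + ((0 + (4 - 1*(-1)))² - 7*(-34)) = 3237 + ((0 + (4 + 1))² + 238) = 3237 + ((0 + 5)² + 238) = 3237 + (5² + 238) = 3237 + (25 + 238) = 3237 + 263 = 3500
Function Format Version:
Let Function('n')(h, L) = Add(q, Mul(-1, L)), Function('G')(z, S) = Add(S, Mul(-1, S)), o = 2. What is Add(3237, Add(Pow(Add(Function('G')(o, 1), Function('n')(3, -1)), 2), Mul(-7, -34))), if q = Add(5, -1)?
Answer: 3500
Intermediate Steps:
Function('G')(z, S) = 0
q = 4
Function('n')(h, L) = Add(4, Mul(-1, L))
Add(3237, Add(Pow(Add(Function('G')(o, 1), Function('n')(3, -1)), 2), Mul(-7, -34))) = Add(3237, Add(Pow(Add(0, Add(4, Mul(-1, -1))), 2), Mul(-7, -34))) = Add(3237, Add(Pow(Add(0, Add(4, 1)), 2), 238)) = Add(3237, Add(Pow(Add(0, 5), 2), 238)) = Add(3237, Add(Pow(5, 2), 238)) = Add(3237, Add(25, 238)) = Add(3237, 263) = 3500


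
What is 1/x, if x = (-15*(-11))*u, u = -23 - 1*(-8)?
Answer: -1/2475 ≈ -0.00040404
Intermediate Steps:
u = -15 (u = -23 + 8 = -15)
x = -2475 (x = -15*(-11)*(-15) = 165*(-15) = -2475)
1/x = 1/(-2475) = -1/2475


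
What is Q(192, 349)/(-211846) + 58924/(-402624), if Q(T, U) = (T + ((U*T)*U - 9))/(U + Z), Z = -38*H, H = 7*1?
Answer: -1306478541979/884928195504 ≈ -1.4764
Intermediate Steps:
H = 7
Z = -266 (Z = -38*7 = -266)
Q(T, U) = (-9 + T + T*U²)/(-266 + U) (Q(T, U) = (T + ((U*T)*U - 9))/(U - 266) = (T + ((T*U)*U - 9))/(-266 + U) = (T + (T*U² - 9))/(-266 + U) = (T + (-9 + T*U²))/(-266 + U) = (-9 + T + T*U²)/(-266 + U))
Q(192, 349)/(-211846) + 58924/(-402624) = ((-9 + 192 + 192*349²)/(-266 + 349))/(-211846) + 58924/(-402624) = ((-9 + 192 + 192*121801)/83)*(-1/211846) + 58924*(-1/402624) = ((-9 + 192 + 23385792)/83)*(-1/211846) - 14731/100656 = ((1/83)*23385975)*(-1/211846) - 14731/100656 = (23385975/83)*(-1/211846) - 14731/100656 = -23385975/17583218 - 14731/100656 = -1306478541979/884928195504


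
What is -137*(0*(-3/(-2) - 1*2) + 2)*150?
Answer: -41100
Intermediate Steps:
-137*(0*(-3/(-2) - 1*2) + 2)*150 = -137*(0*(-3*(-1/2) - 2) + 2)*150 = -137*(0*(3/2 - 2) + 2)*150 = -137*(0*(-1/2) + 2)*150 = -137*(0 + 2)*150 = -137*2*150 = -274*150 = -41100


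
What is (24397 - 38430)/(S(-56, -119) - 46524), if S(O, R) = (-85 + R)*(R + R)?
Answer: -14033/2028 ≈ -6.9196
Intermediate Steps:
S(O, R) = 2*R*(-85 + R) (S(O, R) = (-85 + R)*(2*R) = 2*R*(-85 + R))
(24397 - 38430)/(S(-56, -119) - 46524) = (24397 - 38430)/(2*(-119)*(-85 - 119) - 46524) = -14033/(2*(-119)*(-204) - 46524) = -14033/(48552 - 46524) = -14033/2028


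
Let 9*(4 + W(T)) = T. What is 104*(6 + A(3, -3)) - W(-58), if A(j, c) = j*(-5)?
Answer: -8330/9 ≈ -925.56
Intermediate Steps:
A(j, c) = -5*j
W(T) = -4 + T/9
104*(6 + A(3, -3)) - W(-58) = 104*(6 - 5*3) - (-4 + (⅑)*(-58)) = 104*(6 - 15) - (-4 - 58/9) = 104*(-9) - 1*(-94/9) = -936 + 94/9 = -8330/9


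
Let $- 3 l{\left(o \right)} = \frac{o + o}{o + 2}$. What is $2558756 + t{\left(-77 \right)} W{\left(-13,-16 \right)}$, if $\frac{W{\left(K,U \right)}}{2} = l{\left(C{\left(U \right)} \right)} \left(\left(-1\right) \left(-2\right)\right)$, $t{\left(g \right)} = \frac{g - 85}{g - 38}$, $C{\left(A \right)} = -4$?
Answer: $\frac{294256076}{115} \approx 2.5587 \cdot 10^{6}$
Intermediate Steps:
$l{\left(o \right)} = - \frac{2 o}{3 \left(2 + o\right)}$ ($l{\left(o \right)} = - \frac{\left(o + o\right) \frac{1}{o + 2}}{3} = - \frac{2 o \frac{1}{2 + o}}{3} = - \frac{2 o}{3 \left(2 + o\right)}$)
$t{\left(g \right)} = \frac{-85 + g}{-38 + g}$
$W{\left(K,U \right)} = - \frac{16}{3}$ ($W{\left(K,U \right)} = 2 \left(-2\right) \left(-4\right) \frac{1}{6 + 3 \left(-4\right)} \left(\left(-1\right) \left(-2\right)\right) = 2 \left(-2\right) \left(-4\right) \frac{1}{6 - 12} \cdot 2 = 2 \left(-2\right) \left(-4\right) \frac{1}{-6} \cdot 2 = 2 \left(-2\right) \left(-4\right) \left(- \frac{1}{6}\right) 2 = 2 \left(\left(- \frac{4}{3}\right) 2\right) = 2 \left(- \frac{8}{3}\right) = - \frac{16}{3}$)
$2558756 + t{\left(-77 \right)} W{\left(-13,-16 \right)} = 2558756 + \frac{-85 - 77}{-38 - 77} \left(- \frac{16}{3}\right) = 2558756 + \frac{1}{-115} \left(-162\right) \left(- \frac{16}{3}\right) = 2558756 + \left(- \frac{1}{115}\right) \left(-162\right) \left(- \frac{16}{3}\right) = 2558756 + \frac{162}{115} \left(- \frac{16}{3}\right) = 2558756 - \frac{864}{115} = \frac{294256076}{115}$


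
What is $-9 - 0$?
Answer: $-9$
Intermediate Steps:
$-9 - 0 = -9 + 0 = -9$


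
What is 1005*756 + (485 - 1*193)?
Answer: 760072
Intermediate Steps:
1005*756 + (485 - 1*193) = 759780 + (485 - 193) = 759780 + 292 = 760072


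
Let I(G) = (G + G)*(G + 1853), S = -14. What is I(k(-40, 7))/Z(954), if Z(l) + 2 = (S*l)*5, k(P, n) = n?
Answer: -13020/33391 ≈ -0.38993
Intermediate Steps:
I(G) = 2*G*(1853 + G) (I(G) = (2*G)*(1853 + G) = 2*G*(1853 + G))
Z(l) = -2 - 70*l (Z(l) = -2 - 14*l*5 = -2 - 70*l)
I(k(-40, 7))/Z(954) = (2*7*(1853 + 7))/(-2 - 70*954) = (2*7*1860)/(-2 - 66780) = 26040/(-66782) = 26040*(-1/66782) = -13020/33391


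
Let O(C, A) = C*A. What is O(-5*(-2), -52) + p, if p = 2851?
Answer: 2331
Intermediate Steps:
O(C, A) = A*C
O(-5*(-2), -52) + p = -(-260)*(-2) + 2851 = -52*10 + 2851 = -520 + 2851 = 2331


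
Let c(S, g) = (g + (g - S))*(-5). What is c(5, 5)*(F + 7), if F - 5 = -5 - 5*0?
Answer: -175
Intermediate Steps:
c(S, g) = -10*g + 5*S (c(S, g) = (-S + 2*g)*(-5) = -10*g + 5*S)
F = 0 (F = 5 + (-5 - 5*0) = 5 + (-5 + 0) = 5 - 5 = 0)
c(5, 5)*(F + 7) = (-10*5 + 5*5)*(0 + 7) = (-50 + 25)*7 = -25*7 = -175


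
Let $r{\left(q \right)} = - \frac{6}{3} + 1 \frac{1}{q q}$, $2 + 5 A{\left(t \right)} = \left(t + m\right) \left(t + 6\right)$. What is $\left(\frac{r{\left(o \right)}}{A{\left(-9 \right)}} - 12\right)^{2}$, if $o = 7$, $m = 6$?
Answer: $\frac{21169201}{117649} \approx 179.94$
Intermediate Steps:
$A{\left(t \right)} = - \frac{2}{5} + \frac{\left(6 + t\right)^{2}}{5}$ ($A{\left(t \right)} = - \frac{2}{5} + \frac{\left(t + 6\right) \left(t + 6\right)}{5} = - \frac{2}{5} + \frac{\left(6 + t\right) \left(6 + t\right)}{5} = - \frac{2}{5} + \frac{\left(6 + t\right)^{2}}{5}$)
$r{\left(q \right)} = -2 + \frac{1}{q^{2}}$ ($r{\left(q \right)} = \left(-6\right) \frac{1}{3} + 1 \frac{1}{q^{2}} = -2 + 1 \frac{1}{q^{2}} = -2 + \frac{1}{q^{2}}$)
$\left(\frac{r{\left(o \right)}}{A{\left(-9 \right)}} - 12\right)^{2} = \left(\frac{-2 + \frac{1}{49}}{\frac{34}{5} + \frac{\left(-9\right)^{2}}{5} + \frac{12}{5} \left(-9\right)} - 12\right)^{2} = \left(\frac{-2 + \frac{1}{49}}{\frac{34}{5} + \frac{1}{5} \cdot 81 - \frac{108}{5}} - 12\right)^{2} = \left(- \frac{97}{49 \left(\frac{34}{5} + \frac{81}{5} - \frac{108}{5}\right)} - 12\right)^{2} = \left(- \frac{97}{49 \cdot \frac{7}{5}} - 12\right)^{2} = \left(\left(- \frac{97}{49}\right) \frac{5}{7} - 12\right)^{2} = \left(- \frac{485}{343} - 12\right)^{2} = \left(- \frac{4601}{343}\right)^{2} = \frac{21169201}{117649}$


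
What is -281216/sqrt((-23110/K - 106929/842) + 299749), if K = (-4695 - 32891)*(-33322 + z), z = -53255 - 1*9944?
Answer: -281216*sqrt(698930098573191413352318665502)/457618660175326227 ≈ -513.75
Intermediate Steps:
z = -63199 (z = -53255 - 9944 = -63199)
K = 3627838306 (K = (-4695 - 32891)*(-33322 - 63199) = -37586*(-96521) = 3627838306)
-281216/sqrt((-23110/K - 106929/842) + 299749) = -281216/sqrt((-23110/3627838306 - 106929/842) + 299749) = -281216/sqrt((-23110*1/3627838306 - 106929*1/842) + 299749) = -281216/sqrt((-11555/1813919153 - 106929/842) + 299749) = -281216/sqrt(-193960570840447/1527319926826 + 299749) = -281216*sqrt(698930098573191413352318665502)/457618660175326227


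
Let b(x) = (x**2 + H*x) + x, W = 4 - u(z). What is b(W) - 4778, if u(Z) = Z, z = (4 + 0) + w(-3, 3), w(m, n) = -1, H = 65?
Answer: -4711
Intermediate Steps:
z = 3 (z = (4 + 0) - 1 = 4 - 1 = 3)
W = 1 (W = 4 - 1*3 = 4 - 3 = 1)
b(x) = x**2 + 66*x (b(x) = (x**2 + 65*x) + x = x**2 + 66*x)
b(W) - 4778 = 1*(66 + 1) - 4778 = 1*67 - 4778 = 67 - 4778 = -4711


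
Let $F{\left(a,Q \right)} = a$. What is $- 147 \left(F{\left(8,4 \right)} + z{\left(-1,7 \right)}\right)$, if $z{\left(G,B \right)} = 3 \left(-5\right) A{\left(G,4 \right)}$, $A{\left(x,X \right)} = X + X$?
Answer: $16464$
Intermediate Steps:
$A{\left(x,X \right)} = 2 X$
$z{\left(G,B \right)} = -120$ ($z{\left(G,B \right)} = 3 \left(-5\right) 2 \cdot 4 = \left(-15\right) 8 = -120$)
$- 147 \left(F{\left(8,4 \right)} + z{\left(-1,7 \right)}\right) = - 147 \left(8 - 120\right) = \left(-147\right) \left(-112\right) = 16464$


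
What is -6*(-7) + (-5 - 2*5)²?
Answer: 267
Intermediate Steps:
-6*(-7) + (-5 - 2*5)² = 42 + (-5 - 10)² = 42 + (-15)² = 42 + 225 = 267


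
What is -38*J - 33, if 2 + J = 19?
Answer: -679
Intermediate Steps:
J = 17 (J = -2 + 19 = 17)
-38*J - 33 = -38*17 - 33 = -646 - 33 = -679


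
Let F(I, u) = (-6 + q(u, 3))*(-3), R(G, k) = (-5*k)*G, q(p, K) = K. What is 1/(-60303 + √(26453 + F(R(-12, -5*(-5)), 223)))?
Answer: -60303/3636425347 - √26462/3636425347 ≈ -1.6628e-5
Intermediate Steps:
R(G, k) = -5*G*k
F(I, u) = 9 (F(I, u) = (-6 + 3)*(-3) = -3*(-3) = 9)
1/(-60303 + √(26453 + F(R(-12, -5*(-5)), 223))) = 1/(-60303 + √(26453 + 9)) = 1/(-60303 + √26462)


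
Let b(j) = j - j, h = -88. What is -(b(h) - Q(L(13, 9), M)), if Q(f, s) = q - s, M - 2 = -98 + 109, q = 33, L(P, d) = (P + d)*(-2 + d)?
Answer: 20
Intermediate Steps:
L(P, d) = (-2 + d)*(P + d)
M = 13 (M = 2 + (-98 + 109) = 2 + 11 = 13)
b(j) = 0
Q(f, s) = 33 - s
-(b(h) - Q(L(13, 9), M)) = -(0 - (33 - 1*13)) = -(0 - (33 - 13)) = -(0 - 1*20) = -(0 - 20) = -1*(-20) = 20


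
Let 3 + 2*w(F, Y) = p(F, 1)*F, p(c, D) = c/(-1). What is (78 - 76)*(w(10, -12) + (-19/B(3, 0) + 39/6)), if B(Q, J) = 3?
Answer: -308/3 ≈ -102.67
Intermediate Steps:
p(c, D) = -c (p(c, D) = c*(-1) = -c)
w(F, Y) = -3/2 - F**2/2 (w(F, Y) = -3/2 + ((-F)*F)/2 = -3/2 + (-F**2)/2 = -3/2 - F**2/2)
(78 - 76)*(w(10, -12) + (-19/B(3, 0) + 39/6)) = (78 - 76)*((-3/2 - 1/2*10**2) + (-19/3 + 39/6)) = 2*((-3/2 - 1/2*100) + (-19*1/3 + 39*(1/6))) = 2*((-3/2 - 50) + (-19/3 + 13/2)) = 2*(-103/2 + 1/6) = 2*(-154/3) = -308/3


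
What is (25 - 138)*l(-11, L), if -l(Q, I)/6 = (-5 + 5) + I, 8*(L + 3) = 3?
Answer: -7119/4 ≈ -1779.8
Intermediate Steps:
L = -21/8 (L = -3 + (⅛)*3 = -3 + 3/8 = -21/8 ≈ -2.6250)
l(Q, I) = -6*I (l(Q, I) = -6*((-5 + 5) + I) = -6*(0 + I) = -6*I)
(25 - 138)*l(-11, L) = (25 - 138)*(-6*(-21/8)) = -113*63/4 = -7119/4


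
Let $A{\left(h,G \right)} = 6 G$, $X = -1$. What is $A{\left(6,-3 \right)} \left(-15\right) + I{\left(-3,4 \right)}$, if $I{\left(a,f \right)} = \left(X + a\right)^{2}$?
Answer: $286$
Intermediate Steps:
$I{\left(a,f \right)} = \left(-1 + a\right)^{2}$
$A{\left(6,-3 \right)} \left(-15\right) + I{\left(-3,4 \right)} = 6 \left(-3\right) \left(-15\right) + \left(-1 - 3\right)^{2} = \left(-18\right) \left(-15\right) + \left(-4\right)^{2} = 270 + 16 = 286$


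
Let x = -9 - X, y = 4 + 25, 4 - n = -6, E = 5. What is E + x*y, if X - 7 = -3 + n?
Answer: -662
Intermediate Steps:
n = 10 (n = 4 - 1*(-6) = 4 + 6 = 10)
X = 14 (X = 7 + (-3 + 10) = 7 + 7 = 14)
y = 29
x = -23 (x = -9 - 1*14 = -9 - 14 = -23)
E + x*y = 5 - 23*29 = 5 - 667 = -662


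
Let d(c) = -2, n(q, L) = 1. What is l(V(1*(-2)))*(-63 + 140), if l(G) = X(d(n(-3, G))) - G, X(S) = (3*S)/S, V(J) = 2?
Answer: 77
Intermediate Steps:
X(S) = 3
l(G) = 3 - G
l(V(1*(-2)))*(-63 + 140) = (3 - 1*2)*(-63 + 140) = (3 - 2)*77 = 1*77 = 77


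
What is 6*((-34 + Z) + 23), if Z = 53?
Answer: 252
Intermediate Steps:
6*((-34 + Z) + 23) = 6*((-34 + 53) + 23) = 6*(19 + 23) = 6*42 = 252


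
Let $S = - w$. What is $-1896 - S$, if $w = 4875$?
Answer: $2979$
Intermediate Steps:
$S = -4875$ ($S = \left(-1\right) 4875 = -4875$)
$-1896 - S = -1896 - -4875 = -1896 + 4875 = 2979$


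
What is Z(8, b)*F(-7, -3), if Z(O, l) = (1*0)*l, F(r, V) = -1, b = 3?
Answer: 0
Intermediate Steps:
Z(O, l) = 0 (Z(O, l) = 0*l = 0)
Z(8, b)*F(-7, -3) = 0*(-1) = 0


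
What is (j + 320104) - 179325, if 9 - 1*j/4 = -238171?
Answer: 1093499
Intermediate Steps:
j = 952720 (j = 36 - 4*(-238171) = 36 + 952684 = 952720)
(j + 320104) - 179325 = (952720 + 320104) - 179325 = 1272824 - 179325 = 1093499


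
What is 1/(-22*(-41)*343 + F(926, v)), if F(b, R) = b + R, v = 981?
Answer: 1/311293 ≈ 3.2124e-6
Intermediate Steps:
F(b, R) = R + b
1/(-22*(-41)*343 + F(926, v)) = 1/(-22*(-41)*343 + (981 + 926)) = 1/(902*343 + 1907) = 1/(309386 + 1907) = 1/311293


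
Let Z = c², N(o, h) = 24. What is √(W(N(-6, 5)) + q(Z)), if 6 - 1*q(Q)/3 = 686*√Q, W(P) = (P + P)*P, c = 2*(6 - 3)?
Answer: 9*I*√138 ≈ 105.73*I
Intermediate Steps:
c = 6 (c = 2*3 = 6)
W(P) = 2*P² (W(P) = (2*P)*P = 2*P²)
Z = 36 (Z = 6² = 36)
q(Q) = 18 - 2058*√Q
√(W(N(-6, 5)) + q(Z)) = √(2*24² + (18 - 2058*√36)) = √(2*576 + (18 - 2058*6)) = √(1152 + (18 - 12348)) = √(1152 - 12330) = √(-11178) = 9*I*√138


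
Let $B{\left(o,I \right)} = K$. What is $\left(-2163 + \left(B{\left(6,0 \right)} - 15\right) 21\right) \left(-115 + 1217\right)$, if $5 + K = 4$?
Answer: $-2753898$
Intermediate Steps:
$K = -1$ ($K = -5 + 4 = -1$)
$B{\left(o,I \right)} = -1$
$\left(-2163 + \left(B{\left(6,0 \right)} - 15\right) 21\right) \left(-115 + 1217\right) = \left(-2163 + \left(-1 - 15\right) 21\right) \left(-115 + 1217\right) = \left(-2163 - 336\right) 1102 = \left(-2499\right) 1102 = -2753898$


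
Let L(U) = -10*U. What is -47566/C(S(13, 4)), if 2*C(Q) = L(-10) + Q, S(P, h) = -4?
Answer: -23783/24 ≈ -990.96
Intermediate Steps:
C(Q) = 50 + Q/2 (C(Q) = (-10*(-10) + Q)/2 = (100 + Q)/2 = 50 + Q/2)
-47566/C(S(13, 4)) = -47566/(50 + (½)*(-4)) = -47566/(50 - 2) = -47566/48 = -47566*1/48 = -23783/24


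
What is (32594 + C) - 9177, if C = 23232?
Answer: 46649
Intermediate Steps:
(32594 + C) - 9177 = (32594 + 23232) - 9177 = 55826 - 9177 = 46649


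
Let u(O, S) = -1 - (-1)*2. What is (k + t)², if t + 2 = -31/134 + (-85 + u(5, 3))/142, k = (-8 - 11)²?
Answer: 11612398843809/90516196 ≈ 1.2829e+5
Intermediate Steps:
u(O, S) = 1 (u(O, S) = -1 - 1*(-2) = -1 + 2 = 1)
k = 361 (k = (-19)² = 361)
t = -26857/9514 (t = -2 + (-31/134 + (-85 + 1)/142) = -2 + (-31*1/134 - 84*1/142) = -2 + (-31/134 - 42/71) = -2 - 7829/9514 = -26857/9514 ≈ -2.8229)
(k + t)² = (361 - 26857/9514)² = (3407697/9514)² = 11612398843809/90516196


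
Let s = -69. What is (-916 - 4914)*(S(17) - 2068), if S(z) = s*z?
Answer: 18895030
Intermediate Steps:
S(z) = -69*z
(-916 - 4914)*(S(17) - 2068) = (-916 - 4914)*(-69*17 - 2068) = -5830*(-1173 - 2068) = -5830*(-3241) = 18895030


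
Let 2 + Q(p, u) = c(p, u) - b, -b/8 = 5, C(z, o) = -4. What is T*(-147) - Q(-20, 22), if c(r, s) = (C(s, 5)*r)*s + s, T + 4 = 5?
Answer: -1967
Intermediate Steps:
T = 1 (T = -4 + 5 = 1)
c(r, s) = s - 4*r*s (c(r, s) = (-4*r)*s + s = -4*r*s + s = s - 4*r*s)
b = -40 (b = -8*5 = -40)
Q(p, u) = 38 + u*(1 - 4*p) (Q(p, u) = -2 + (u*(1 - 4*p) - 1*(-40)) = -2 + (u*(1 - 4*p) + 40) = -2 + (40 + u*(1 - 4*p)) = 38 + u*(1 - 4*p))
T*(-147) - Q(-20, 22) = 1*(-147) - (38 + 22*(1 - 4*(-20))) = -147 - (38 + 22*(1 + 80)) = -147 - (38 + 22*81) = -147 - (38 + 1782) = -147 - 1*1820 = -147 - 1820 = -1967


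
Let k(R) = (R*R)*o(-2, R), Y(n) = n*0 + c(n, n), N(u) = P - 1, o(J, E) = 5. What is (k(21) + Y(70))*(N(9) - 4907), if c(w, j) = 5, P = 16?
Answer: -10811320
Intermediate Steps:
N(u) = 15 (N(u) = 16 - 1 = 15)
Y(n) = 5 (Y(n) = n*0 + 5 = 0 + 5 = 5)
k(R) = 5*R**2 (k(R) = (R*R)*5 = R**2*5 = 5*R**2)
(k(21) + Y(70))*(N(9) - 4907) = (5*21**2 + 5)*(15 - 4907) = (5*441 + 5)*(-4892) = (2205 + 5)*(-4892) = 2210*(-4892) = -10811320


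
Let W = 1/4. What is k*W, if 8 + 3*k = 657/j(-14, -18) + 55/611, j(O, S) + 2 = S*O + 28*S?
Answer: -543003/620776 ≈ -0.87472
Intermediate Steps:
j(O, S) = -2 + 28*S + O*S (j(O, S) = -2 + (S*O + 28*S) = -2 + (O*S + 28*S) = -2 + (28*S + O*S) = -2 + 28*S + O*S)
k = -543003/155194 (k = -8/3 + (657/(-2 + 28*(-18) - 14*(-18)) + 55/611)/3 = -8/3 + (657/(-2 - 504 + 252) + 55*(1/611))/3 = -8/3 + (657/(-254) + 55/611)/3 = -8/3 + (657*(-1/254) + 55/611)/3 = -8/3 + (-657/254 + 55/611)/3 = -8/3 + (⅓)*(-387457/155194) = -8/3 - 387457/465582 = -543003/155194 ≈ -3.4989)
W = ¼ ≈ 0.25000
k*W = -543003/155194*¼ = -543003/620776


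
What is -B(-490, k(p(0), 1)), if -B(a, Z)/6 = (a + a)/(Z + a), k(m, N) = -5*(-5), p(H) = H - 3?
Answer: 392/31 ≈ 12.645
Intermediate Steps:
p(H) = -3 + H
k(m, N) = 25
B(a, Z) = -12*a/(Z + a) (B(a, Z) = -6*(a + a)/(Z + a) = -6*2*a/(Z + a) = -12*a/(Z + a))
-B(-490, k(p(0), 1)) = -(-12)*(-490)/(25 - 490) = -(-12)*(-490)/(-465) = -(-12)*(-490)*(-1)/465 = -1*(-392/31) = 392/31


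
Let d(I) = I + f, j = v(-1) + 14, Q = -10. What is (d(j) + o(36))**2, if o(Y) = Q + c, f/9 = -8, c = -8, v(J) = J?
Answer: 5929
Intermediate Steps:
f = -72 (f = 9*(-8) = -72)
o(Y) = -18 (o(Y) = -10 - 8 = -18)
j = 13 (j = -1 + 14 = 13)
d(I) = -72 + I (d(I) = I - 72 = -72 + I)
(d(j) + o(36))**2 = ((-72 + 13) - 18)**2 = (-59 - 18)**2 = (-77)**2 = 5929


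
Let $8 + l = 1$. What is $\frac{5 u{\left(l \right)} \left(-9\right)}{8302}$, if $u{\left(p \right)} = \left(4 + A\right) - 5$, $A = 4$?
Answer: $- \frac{135}{8302} \approx -0.016261$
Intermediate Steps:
$l = -7$ ($l = -8 + 1 = -7$)
$u{\left(p \right)} = 3$ ($u{\left(p \right)} = \left(4 + 4\right) - 5 = 8 - 5 = 3$)
$\frac{5 u{\left(l \right)} \left(-9\right)}{8302} = \frac{5 \cdot 3 \left(-9\right)}{8302} = 15 \left(-9\right) \frac{1}{8302} = \left(-135\right) \frac{1}{8302} = - \frac{135}{8302}$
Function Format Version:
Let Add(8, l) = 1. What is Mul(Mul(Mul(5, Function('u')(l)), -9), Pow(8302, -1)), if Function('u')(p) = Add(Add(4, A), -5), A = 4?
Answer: Rational(-135, 8302) ≈ -0.016261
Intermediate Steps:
l = -7 (l = Add(-8, 1) = -7)
Function('u')(p) = 3 (Function('u')(p) = Add(Add(4, 4), -5) = Add(8, -5) = 3)
Mul(Mul(Mul(5, Function('u')(l)), -9), Pow(8302, -1)) = Mul(Mul(Mul(5, 3), -9), Pow(8302, -1)) = Mul(Mul(15, -9), Rational(1, 8302)) = Mul(-135, Rational(1, 8302)) = Rational(-135, 8302)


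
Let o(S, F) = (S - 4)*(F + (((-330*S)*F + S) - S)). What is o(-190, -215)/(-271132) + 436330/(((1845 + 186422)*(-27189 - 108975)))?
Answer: -4190165516459728690/434407483458501 ≈ -9645.7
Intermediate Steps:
o(S, F) = (-4 + S)*(F - 330*F*S) (o(S, F) = (-4 + S)*(F + ((-330*F*S + S) - S)) = (-4 + S)*(F + ((S - 330*F*S) - S)) = (-4 + S)*(F - 330*F*S))
o(-190, -215)/(-271132) + 436330/(((1845 + 186422)*(-27189 - 108975))) = -215*(-4 - 330*(-190)² + 1321*(-190))/(-271132) + 436330/(((1845 + 186422)*(-27189 - 108975))) = -215*(-4 - 330*36100 - 250990)*(-1/271132) + 436330/((188267*(-136164))) = -215*(-4 - 11913000 - 250990)*(-1/271132) + 436330/(-25635187788) = -215*(-12163994)*(-1/271132) + 436330*(-1/25635187788) = 2615258710*(-1/271132) - 218165/12817593894 = -1307629355/135566 - 218165/12817593894 = -4190165516459728690/434407483458501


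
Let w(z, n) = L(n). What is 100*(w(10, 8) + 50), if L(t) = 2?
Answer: 5200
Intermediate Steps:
w(z, n) = 2
100*(w(10, 8) + 50) = 100*(2 + 50) = 100*52 = 5200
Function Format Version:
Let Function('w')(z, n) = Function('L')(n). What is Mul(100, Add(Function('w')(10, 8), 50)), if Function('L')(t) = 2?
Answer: 5200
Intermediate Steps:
Function('w')(z, n) = 2
Mul(100, Add(Function('w')(10, 8), 50)) = Mul(100, Add(2, 50)) = Mul(100, 52) = 5200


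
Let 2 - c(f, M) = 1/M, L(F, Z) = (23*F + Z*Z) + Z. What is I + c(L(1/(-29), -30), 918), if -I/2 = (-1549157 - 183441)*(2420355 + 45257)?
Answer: 7843234875077771/918 ≈ 8.5438e+12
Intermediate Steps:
L(F, Z) = Z + Z² + 23*F (L(F, Z) = (23*F + Z²) + Z = (Z² + 23*F) + Z = Z + Z² + 23*F)
c(f, M) = 2 - 1/M
I = 8543828839952 (I = -2*(-1549157 - 183441)*(2420355 + 45257) = -(-3465196)*2465612 = -2*(-4271914419976) = 8543828839952)
I + c(L(1/(-29), -30), 918) = 8543828839952 + (2 - 1/918) = 8543828839952 + 1835/918 = 7843234875077771/918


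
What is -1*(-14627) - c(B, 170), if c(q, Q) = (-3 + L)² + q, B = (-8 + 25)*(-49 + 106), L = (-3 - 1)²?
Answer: 13489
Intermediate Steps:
L = 16 (L = (-4)² = 16)
B = 969 (B = 17*57 = 969)
c(q, Q) = 169 + q (c(q, Q) = (-3 + 16)² + q = 13² + q = 169 + q)
-1*(-14627) - c(B, 170) = -1*(-14627) - (169 + 969) = 14627 - 1*1138 = 14627 - 1138 = 13489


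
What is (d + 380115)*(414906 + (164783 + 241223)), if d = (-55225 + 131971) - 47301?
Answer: 336212718720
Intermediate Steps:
d = 29445 (d = 76746 - 47301 = 29445)
(d + 380115)*(414906 + (164783 + 241223)) = (29445 + 380115)*(414906 + (164783 + 241223)) = 409560*(414906 + 406006) = 409560*820912 = 336212718720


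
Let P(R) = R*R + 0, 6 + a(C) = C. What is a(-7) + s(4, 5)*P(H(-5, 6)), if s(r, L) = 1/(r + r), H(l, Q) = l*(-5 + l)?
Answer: 599/2 ≈ 299.50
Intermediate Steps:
s(r, L) = 1/(2*r)
a(C) = -6 + C
P(R) = R² (P(R) = R² + 0 = R²)
a(-7) + s(4, 5)*P(H(-5, 6)) = (-6 - 7) + ((½)/4)*(-5*(-5 - 5))² = -13 + ((½)*(¼))*(-5*(-10))² = -13 + (⅛)*50² = -13 + (⅛)*2500 = -13 + 625/2 = 599/2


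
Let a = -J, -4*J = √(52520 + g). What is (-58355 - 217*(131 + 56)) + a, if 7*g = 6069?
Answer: -98934 + √53387/4 ≈ -98876.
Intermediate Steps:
g = 867 (g = (⅐)*6069 = 867)
J = -√53387/4 (J = -√(52520 + 867)/4 = -√53387/4 ≈ -57.764)
a = √53387/4 (a = -(-1)*√53387/4 = √53387/4 ≈ 57.764)
(-58355 - 217*(131 + 56)) + a = (-58355 - 217*(131 + 56)) + √53387/4 = (-58355 - 217*187) + √53387/4 = (-58355 - 1*40579) + √53387/4 = (-58355 - 40579) + √53387/4 = -98934 + √53387/4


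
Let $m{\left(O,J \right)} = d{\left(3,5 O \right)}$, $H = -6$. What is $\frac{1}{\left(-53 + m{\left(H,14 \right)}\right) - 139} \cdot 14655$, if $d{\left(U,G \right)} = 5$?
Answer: $- \frac{14655}{187} \approx -78.369$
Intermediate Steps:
$m{\left(O,J \right)} = 5$
$\frac{1}{\left(-53 + m{\left(H,14 \right)}\right) - 139} \cdot 14655 = \frac{1}{\left(-53 + 5\right) - 139} \cdot 14655 = \frac{1}{-48 - 139} \cdot 14655 = \frac{1}{-187} \cdot 14655 = \left(- \frac{1}{187}\right) 14655 = - \frac{14655}{187}$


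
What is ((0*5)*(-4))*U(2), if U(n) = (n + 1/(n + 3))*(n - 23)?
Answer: 0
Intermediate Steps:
U(n) = (-23 + n)*(n + 1/(3 + n)) (U(n) = (n + 1/(3 + n))*(-23 + n) = (-23 + n)*(n + 1/(3 + n)))
((0*5)*(-4))*U(2) = ((0*5)*(-4))*((-23 + 2**3 - 68*2 - 20*2**2)/(3 + 2)) = (0*(-4))*((-23 + 8 - 136 - 20*4)/5) = 0*((-23 + 8 - 136 - 80)/5) = 0*((1/5)*(-231)) = 0*(-231/5) = 0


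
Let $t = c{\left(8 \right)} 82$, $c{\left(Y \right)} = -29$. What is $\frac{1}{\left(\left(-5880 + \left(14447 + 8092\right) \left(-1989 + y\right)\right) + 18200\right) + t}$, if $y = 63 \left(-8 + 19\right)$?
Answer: $- \frac{1}{29200602} \approx -3.4246 \cdot 10^{-8}$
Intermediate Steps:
$y = 693$ ($y = 63 \cdot 11 = 693$)
$t = -2378$ ($t = \left(-29\right) 82 = -2378$)
$\frac{1}{\left(\left(-5880 + \left(14447 + 8092\right) \left(-1989 + y\right)\right) + 18200\right) + t} = \frac{1}{\left(\left(-5880 + \left(14447 + 8092\right) \left(-1989 + 693\right)\right) + 18200\right) - 2378} = \frac{1}{\left(\left(-5880 + 22539 \left(-1296\right)\right) + 18200\right) - 2378} = \frac{1}{\left(\left(-5880 - 29210544\right) + 18200\right) - 2378} = \frac{1}{\left(-29216424 + 18200\right) - 2378} = \frac{1}{-29198224 - 2378} = \frac{1}{-29200602} = - \frac{1}{29200602}$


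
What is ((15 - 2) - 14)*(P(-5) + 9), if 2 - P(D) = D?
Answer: -16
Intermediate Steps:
P(D) = 2 - D
((15 - 2) - 14)*(P(-5) + 9) = ((15 - 2) - 14)*((2 - 1*(-5)) + 9) = (13 - 14)*((2 + 5) + 9) = -(7 + 9) = -1*16 = -16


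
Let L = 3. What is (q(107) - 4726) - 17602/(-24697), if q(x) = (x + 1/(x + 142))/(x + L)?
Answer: -1597883238466/338225415 ≈ -4724.3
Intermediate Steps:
q(x) = (x + 1/(142 + x))/(3 + x) (q(x) = (x + 1/(x + 142))/(x + 3) = (x + 1/(142 + x))/(3 + x))
(q(107) - 4726) - 17602/(-24697) = ((1 + 107**2 + 142*107)/(426 + 107**2 + 145*107) - 4726) - 17602/(-24697) = ((1 + 11449 + 15194)/(426 + 11449 + 15515) - 4726) - 17602*(-1/24697) = (26644/27390 - 4726) + 17602/24697 = ((1/27390)*26644 - 4726) + 17602/24697 = (13322/13695 - 4726) + 17602/24697 = -64709248/13695 + 17602/24697 = -1597883238466/338225415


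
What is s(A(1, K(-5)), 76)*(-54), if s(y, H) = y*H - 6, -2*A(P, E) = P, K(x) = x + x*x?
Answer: 2376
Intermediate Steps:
K(x) = x + x**2
A(P, E) = -P/2
s(y, H) = -6 + H*y (s(y, H) = H*y - 6 = -6 + H*y)
s(A(1, K(-5)), 76)*(-54) = (-6 + 76*(-1/2*1))*(-54) = (-6 + 76*(-1/2))*(-54) = (-6 - 38)*(-54) = -44*(-54) = 2376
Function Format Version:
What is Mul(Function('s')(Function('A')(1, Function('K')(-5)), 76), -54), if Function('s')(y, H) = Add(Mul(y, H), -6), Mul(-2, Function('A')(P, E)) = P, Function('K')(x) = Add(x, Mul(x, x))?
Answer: 2376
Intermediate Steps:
Function('K')(x) = Add(x, Pow(x, 2))
Function('A')(P, E) = Mul(Rational(-1, 2), P)
Function('s')(y, H) = Add(-6, Mul(H, y)) (Function('s')(y, H) = Add(Mul(H, y), -6) = Add(-6, Mul(H, y)))
Mul(Function('s')(Function('A')(1, Function('K')(-5)), 76), -54) = Mul(Add(-6, Mul(76, Mul(Rational(-1, 2), 1))), -54) = Mul(Add(-6, Mul(76, Rational(-1, 2))), -54) = Mul(Add(-6, -38), -54) = Mul(-44, -54) = 2376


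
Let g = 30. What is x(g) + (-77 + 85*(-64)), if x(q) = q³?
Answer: 21483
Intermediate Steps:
x(g) + (-77 + 85*(-64)) = 30³ + (-77 + 85*(-64)) = 27000 + (-77 - 5440) = 27000 - 5517 = 21483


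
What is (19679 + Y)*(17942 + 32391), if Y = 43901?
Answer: 3200172140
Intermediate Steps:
(19679 + Y)*(17942 + 32391) = (19679 + 43901)*(17942 + 32391) = 63580*50333 = 3200172140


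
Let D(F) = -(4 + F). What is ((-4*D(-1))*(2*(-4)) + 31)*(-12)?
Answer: 780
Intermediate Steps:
D(F) = -4 - F
((-4*D(-1))*(2*(-4)) + 31)*(-12) = ((-4*(-4 - 1*(-1)))*(2*(-4)) + 31)*(-12) = (-4*(-4 + 1)*(-8) + 31)*(-12) = (-4*(-3)*(-8) + 31)*(-12) = (12*(-8) + 31)*(-12) = (-96 + 31)*(-12) = -65*(-12) = 780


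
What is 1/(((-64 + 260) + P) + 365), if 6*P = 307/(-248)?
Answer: 1488/834461 ≈ 0.0017832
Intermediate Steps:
P = -307/1488 (P = (307/(-248))/6 = (307*(-1/248))/6 = (⅙)*(-307/248) = -307/1488 ≈ -0.20632)
1/(((-64 + 260) + P) + 365) = 1/(((-64 + 260) - 307/1488) + 365) = 1/((196 - 307/1488) + 365) = 1/(291341/1488 + 365) = 1/(834461/1488) = 1488/834461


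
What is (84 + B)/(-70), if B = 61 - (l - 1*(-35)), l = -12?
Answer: -61/35 ≈ -1.7429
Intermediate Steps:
B = 38 (B = 61 - (-12 - 1*(-35)) = 61 - (-12 + 35) = 61 - 1*23 = 61 - 23 = 38)
(84 + B)/(-70) = (84 + 38)/(-70) = -1/70*122 = -61/35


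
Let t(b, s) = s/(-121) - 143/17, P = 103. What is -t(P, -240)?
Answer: 13223/2057 ≈ 6.4283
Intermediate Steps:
t(b, s) = -143/17 - s/121 (t(b, s) = s*(-1/121) - 143*1/17 = -s/121 - 143/17 = -143/17 - s/121)
-t(P, -240) = -(-143/17 - 1/121*(-240)) = -(-143/17 + 240/121) = -1*(-13223/2057) = 13223/2057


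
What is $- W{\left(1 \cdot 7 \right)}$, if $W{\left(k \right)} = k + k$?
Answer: $-14$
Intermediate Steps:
$W{\left(k \right)} = 2 k$
$- W{\left(1 \cdot 7 \right)} = - 2 \cdot 1 \cdot 7 = - 2 \cdot 7 = \left(-1\right) 14 = -14$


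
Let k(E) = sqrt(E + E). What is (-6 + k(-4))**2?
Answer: 28 - 24*I*sqrt(2) ≈ 28.0 - 33.941*I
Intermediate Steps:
k(E) = sqrt(2)*sqrt(E) (k(E) = sqrt(2*E) = sqrt(2)*sqrt(E))
(-6 + k(-4))**2 = (-6 + sqrt(2)*sqrt(-4))**2 = (-6 + sqrt(2)*(2*I))**2 = (-6 + 2*I*sqrt(2))**2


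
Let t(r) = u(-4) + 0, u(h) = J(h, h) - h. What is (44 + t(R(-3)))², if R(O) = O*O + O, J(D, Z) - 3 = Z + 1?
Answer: 2304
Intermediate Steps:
J(D, Z) = 4 + Z (J(D, Z) = 3 + (Z + 1) = 3 + (1 + Z) = 4 + Z)
u(h) = 4 (u(h) = (4 + h) - h = 4)
R(O) = O + O² (R(O) = O² + O = O + O²)
t(r) = 4 (t(r) = 4 + 0 = 4)
(44 + t(R(-3)))² = (44 + 4)² = 48² = 2304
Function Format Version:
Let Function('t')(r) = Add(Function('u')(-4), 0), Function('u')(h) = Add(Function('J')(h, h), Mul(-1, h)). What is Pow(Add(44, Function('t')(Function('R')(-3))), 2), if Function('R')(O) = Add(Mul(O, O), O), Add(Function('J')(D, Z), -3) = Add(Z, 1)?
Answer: 2304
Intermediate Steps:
Function('J')(D, Z) = Add(4, Z) (Function('J')(D, Z) = Add(3, Add(Z, 1)) = Add(3, Add(1, Z)) = Add(4, Z))
Function('u')(h) = 4 (Function('u')(h) = Add(Add(4, h), Mul(-1, h)) = 4)
Function('R')(O) = Add(O, Pow(O, 2)) (Function('R')(O) = Add(Pow(O, 2), O) = Add(O, Pow(O, 2)))
Function('t')(r) = 4 (Function('t')(r) = Add(4, 0) = 4)
Pow(Add(44, Function('t')(Function('R')(-3))), 2) = Pow(Add(44, 4), 2) = Pow(48, 2) = 2304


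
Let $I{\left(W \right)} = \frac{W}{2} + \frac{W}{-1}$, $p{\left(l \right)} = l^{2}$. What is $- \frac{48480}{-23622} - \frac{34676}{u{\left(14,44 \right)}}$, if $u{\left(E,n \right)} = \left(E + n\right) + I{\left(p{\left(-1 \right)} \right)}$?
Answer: $- \frac{272109624}{452755} \approx -601.01$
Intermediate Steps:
$I{\left(W \right)} = - \frac{W}{2}$ ($I{\left(W \right)} = W \frac{1}{2} + W \left(-1\right) = \frac{W}{2} - W = - \frac{W}{2}$)
$u{\left(E,n \right)} = - \frac{1}{2} + E + n$ ($u{\left(E,n \right)} = \left(E + n\right) - \frac{\left(-1\right)^{2}}{2} = \left(E + n\right) - \frac{1}{2} = - \frac{1}{2} + E + n$)
$- \frac{48480}{-23622} - \frac{34676}{u{\left(14,44 \right)}} = - \frac{48480}{-23622} - \frac{34676}{- \frac{1}{2} + 14 + 44} = \left(-48480\right) \left(- \frac{1}{23622}\right) - \frac{34676}{\frac{115}{2}} = \frac{8080}{3937} - \frac{69352}{115} = - \frac{272109624}{452755}$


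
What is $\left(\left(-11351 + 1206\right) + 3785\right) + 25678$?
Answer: $19318$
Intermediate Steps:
$\left(\left(-11351 + 1206\right) + 3785\right) + 25678 = \left(-10145 + 3785\right) + 25678 = -6360 + 25678 = 19318$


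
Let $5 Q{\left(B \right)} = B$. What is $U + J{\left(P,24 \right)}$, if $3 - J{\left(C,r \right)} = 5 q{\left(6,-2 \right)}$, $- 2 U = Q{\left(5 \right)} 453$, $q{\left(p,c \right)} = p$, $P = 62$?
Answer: $- \frac{507}{2} \approx -253.5$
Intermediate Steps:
$Q{\left(B \right)} = \frac{B}{5}$
$U = - \frac{453}{2}$ ($U = - \frac{\frac{1}{5} \cdot 5 \cdot 453}{2} = - \frac{1 \cdot 453}{2} = \left(- \frac{1}{2}\right) 453 = - \frac{453}{2} \approx -226.5$)
$J{\left(C,r \right)} = -27$ ($J{\left(C,r \right)} = 3 - 5 \cdot 6 = 3 - 30 = -27$)
$U + J{\left(P,24 \right)} = - \frac{453}{2} - 27 = - \frac{507}{2}$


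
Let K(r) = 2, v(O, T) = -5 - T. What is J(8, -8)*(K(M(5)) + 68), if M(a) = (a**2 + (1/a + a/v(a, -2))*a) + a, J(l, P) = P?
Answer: -560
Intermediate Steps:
M(a) = a + a**2 + a*(1/a - a/3) (M(a) = (a**2 + (1/a + a/(-5 - 1*(-2)))*a) + a = (a**2 + (1/a + a/(-5 + 2))*a) + a = (a**2 + (1/a + a/(-3))*a) + a = (a**2 + (1/a + a*(-1/3))*a) + a = (a**2 + (1/a - a/3)*a) + a = (a**2 + a*(1/a - a/3)) + a = a + a**2 + a*(1/a - a/3))
J(8, -8)*(K(M(5)) + 68) = -8*(2 + 68) = -8*70 = -560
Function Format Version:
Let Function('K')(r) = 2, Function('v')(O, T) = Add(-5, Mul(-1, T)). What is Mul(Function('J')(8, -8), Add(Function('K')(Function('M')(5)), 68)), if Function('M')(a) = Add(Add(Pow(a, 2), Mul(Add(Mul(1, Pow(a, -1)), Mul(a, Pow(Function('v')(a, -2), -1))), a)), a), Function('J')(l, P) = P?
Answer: -560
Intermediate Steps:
Function('M')(a) = Add(a, Pow(a, 2), Mul(a, Add(Pow(a, -1), Mul(Rational(-1, 3), a)))) (Function('M')(a) = Add(Add(Pow(a, 2), Mul(Add(Mul(1, Pow(a, -1)), Mul(a, Pow(Add(-5, Mul(-1, -2)), -1))), a)), a) = Add(Add(Pow(a, 2), Mul(Add(Pow(a, -1), Mul(a, Pow(Add(-5, 2), -1))), a)), a) = Add(Add(Pow(a, 2), Mul(Add(Pow(a, -1), Mul(a, Pow(-3, -1))), a)), a) = Add(Add(Pow(a, 2), Mul(Add(Pow(a, -1), Mul(a, Rational(-1, 3))), a)), a) = Add(Add(Pow(a, 2), Mul(Add(Pow(a, -1), Mul(Rational(-1, 3), a)), a)), a) = Add(Add(Pow(a, 2), Mul(a, Add(Pow(a, -1), Mul(Rational(-1, 3), a)))), a) = Add(a, Pow(a, 2), Mul(a, Add(Pow(a, -1), Mul(Rational(-1, 3), a)))))
Mul(Function('J')(8, -8), Add(Function('K')(Function('M')(5)), 68)) = Mul(-8, Add(2, 68)) = Mul(-8, 70) = -560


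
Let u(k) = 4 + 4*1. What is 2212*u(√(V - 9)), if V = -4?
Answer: 17696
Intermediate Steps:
u(k) = 8 (u(k) = 4 + 4 = 8)
2212*u(√(V - 9)) = 2212*8 = 17696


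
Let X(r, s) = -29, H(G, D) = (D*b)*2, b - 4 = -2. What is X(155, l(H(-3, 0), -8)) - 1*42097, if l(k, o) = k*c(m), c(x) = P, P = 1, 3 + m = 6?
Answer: -42126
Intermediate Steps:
b = 2 (b = 4 - 2 = 2)
m = 3 (m = -3 + 6 = 3)
c(x) = 1
H(G, D) = 4*D (H(G, D) = (D*2)*2 = (2*D)*2 = 4*D)
l(k, o) = k (l(k, o) = k*1 = k)
X(155, l(H(-3, 0), -8)) - 1*42097 = -29 - 1*42097 = -29 - 42097 = -42126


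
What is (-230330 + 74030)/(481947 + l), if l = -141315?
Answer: -13025/28386 ≈ -0.45885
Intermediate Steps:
(-230330 + 74030)/(481947 + l) = (-230330 + 74030)/(481947 - 141315) = -156300/340632 = -156300*1/340632 = -13025/28386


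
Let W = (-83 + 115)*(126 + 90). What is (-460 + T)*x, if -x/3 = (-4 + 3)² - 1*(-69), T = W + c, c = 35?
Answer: -1362270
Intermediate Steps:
W = 6912 (W = 32*216 = 6912)
T = 6947 (T = 6912 + 35 = 6947)
x = -210 (x = -3*((-4 + 3)² - 1*(-69)) = -3*((-1)² + 69) = -3*(1 + 69) = -3*70 = -210)
(-460 + T)*x = (-460 + 6947)*(-210) = 6487*(-210) = -1362270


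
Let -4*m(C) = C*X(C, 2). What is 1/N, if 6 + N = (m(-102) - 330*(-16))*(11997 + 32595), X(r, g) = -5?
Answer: 1/229760274 ≈ 4.3524e-9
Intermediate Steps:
m(C) = 5*C/4 (m(C) = -C*(-5)/4 = -(-5)*C/4 = 5*C/4)
N = 229760274 (N = -6 + ((5/4)*(-102) - 330*(-16))*(11997 + 32595) = -6 + (-255/2 + 5280)*44592 = -6 + (10305/2)*44592 = -6 + 229760280 = 229760274)
1/N = 1/229760274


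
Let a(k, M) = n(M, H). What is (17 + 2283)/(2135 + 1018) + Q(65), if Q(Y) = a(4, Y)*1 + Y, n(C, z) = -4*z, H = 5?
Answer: 144185/3153 ≈ 45.729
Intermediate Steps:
a(k, M) = -20 (a(k, M) = -4*5 = -20)
Q(Y) = -20 + Y (Q(Y) = -20*1 + Y = -20 + Y)
(17 + 2283)/(2135 + 1018) + Q(65) = (17 + 2283)/(2135 + 1018) + (-20 + 65) = 2300/3153 + 45 = 144185/3153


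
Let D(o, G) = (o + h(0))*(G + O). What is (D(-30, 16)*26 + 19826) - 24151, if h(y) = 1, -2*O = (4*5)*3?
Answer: 6231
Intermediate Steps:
O = -30 (O = -4*5*3/2 = -10*3 = -½*60 = -30)
D(o, G) = (1 + o)*(-30 + G) (D(o, G) = (o + 1)*(G - 30) = (1 + o)*(-30 + G))
(D(-30, 16)*26 + 19826) - 24151 = ((-30 + 16 - 30*(-30) + 16*(-30))*26 + 19826) - 24151 = ((-30 + 16 + 900 - 480)*26 + 19826) - 24151 = (406*26 + 19826) - 24151 = (10556 + 19826) - 24151 = 30382 - 24151 = 6231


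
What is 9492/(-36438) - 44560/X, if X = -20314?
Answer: 119238066/61683461 ≈ 1.9331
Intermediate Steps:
9492/(-36438) - 44560/X = 9492/(-36438) - 44560/(-20314) = 9492*(-1/36438) - 44560*(-1/20314) = -1582/6073 + 22280/10157 = 119238066/61683461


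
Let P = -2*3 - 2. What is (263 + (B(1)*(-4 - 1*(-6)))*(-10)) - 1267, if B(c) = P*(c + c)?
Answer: -684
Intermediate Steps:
P = -8 (P = -6 - 2 = -8)
B(c) = -16*c (B(c) = -8*(c + c) = -16*c)
(263 + (B(1)*(-4 - 1*(-6)))*(-10)) - 1267 = (263 + ((-16*1)*(-4 - 1*(-6)))*(-10)) - 1267 = (263 - 16*(-4 + 6)*(-10)) - 1267 = (263 - 16*2*(-10)) - 1267 = (263 - 32*(-10)) - 1267 = (263 + 320) - 1267 = 583 - 1267 = -684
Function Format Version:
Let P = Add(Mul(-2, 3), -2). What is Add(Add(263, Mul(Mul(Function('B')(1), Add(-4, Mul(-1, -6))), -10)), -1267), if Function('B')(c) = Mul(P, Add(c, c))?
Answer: -684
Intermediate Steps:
P = -8 (P = Add(-6, -2) = -8)
Function('B')(c) = Mul(-16, c) (Function('B')(c) = Mul(-8, Add(c, c)) = Mul(-8, Mul(2, c)) = Mul(-16, c))
Add(Add(263, Mul(Mul(Function('B')(1), Add(-4, Mul(-1, -6))), -10)), -1267) = Add(Add(263, Mul(Mul(Mul(-16, 1), Add(-4, Mul(-1, -6))), -10)), -1267) = Add(Add(263, Mul(Mul(-16, Add(-4, 6)), -10)), -1267) = Add(Add(263, Mul(Mul(-16, 2), -10)), -1267) = Add(Add(263, Mul(-32, -10)), -1267) = Add(Add(263, 320), -1267) = Add(583, -1267) = -684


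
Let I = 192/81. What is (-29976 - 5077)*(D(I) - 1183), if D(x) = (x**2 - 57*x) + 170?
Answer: 29194837481/729 ≈ 4.0048e+7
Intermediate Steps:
I = 64/27 (I = 192*(1/81) = 64/27 ≈ 2.3704)
D(x) = 170 + x**2 - 57*x
(-29976 - 5077)*(D(I) - 1183) = (-29976 - 5077)*((170 + (64/27)**2 - 57*64/27) - 1183) = -35053*((170 + 4096/729 - 1216/9) - 1183) = -35053*(29530/729 - 1183) = -35053*(-832877/729) = 29194837481/729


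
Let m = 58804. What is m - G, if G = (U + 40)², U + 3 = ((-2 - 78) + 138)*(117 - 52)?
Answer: -14434445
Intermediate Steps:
U = 3767 (U = -3 + ((-2 - 78) + 138)*(117 - 52) = -3 + (-80 + 138)*65 = -3 + 58*65 = -3 + 3770 = 3767)
G = 14493249 (G = (3767 + 40)² = 3807² = 14493249)
m - G = 58804 - 1*14493249 = 58804 - 14493249 = -14434445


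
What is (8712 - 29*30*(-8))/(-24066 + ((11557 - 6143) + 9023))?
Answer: -15672/9629 ≈ -1.6276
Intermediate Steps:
(8712 - 29*30*(-8))/(-24066 + ((11557 - 6143) + 9023)) = (8712 - 870*(-8))/(-24066 + (5414 + 9023)) = (8712 + 6960)/(-24066 + 14437) = 15672/(-9629) = 15672*(-1/9629) = -15672/9629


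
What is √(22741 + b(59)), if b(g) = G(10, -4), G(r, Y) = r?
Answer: √22751 ≈ 150.83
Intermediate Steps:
b(g) = 10
√(22741 + b(59)) = √(22741 + 10) = √22751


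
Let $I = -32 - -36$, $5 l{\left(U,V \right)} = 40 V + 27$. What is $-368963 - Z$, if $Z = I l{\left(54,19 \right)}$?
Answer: $- \frac{1847963}{5} \approx -3.6959 \cdot 10^{5}$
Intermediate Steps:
$l{\left(U,V \right)} = \frac{27}{5} + 8 V$ ($l{\left(U,V \right)} = \frac{40 V + 27}{5} = \frac{27 + 40 V}{5} = \frac{27}{5} + 8 V$)
$I = 4$ ($I = -32 + 36 = 4$)
$Z = \frac{3148}{5}$ ($Z = 4 \left(\frac{27}{5} + 8 \cdot 19\right) = 4 \left(\frac{27}{5} + 152\right) = 4 \cdot \frac{787}{5} = \frac{3148}{5} \approx 629.6$)
$-368963 - Z = -368963 - \frac{3148}{5} = - \frac{1847963}{5}$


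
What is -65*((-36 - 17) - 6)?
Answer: 3835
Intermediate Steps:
-65*((-36 - 17) - 6) = -65*(-53 - 6) = -65*(-59) = 3835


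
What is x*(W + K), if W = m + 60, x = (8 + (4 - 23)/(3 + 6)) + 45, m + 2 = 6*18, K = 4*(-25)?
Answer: 10076/3 ≈ 3358.7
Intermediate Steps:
K = -100
m = 106 (m = -2 + 6*18 = -2 + 108 = 106)
x = 458/9 (x = (8 - 19/9) + 45 = 53/9 + 45 = 458/9 ≈ 50.889)
W = 166 (W = 106 + 60 = 166)
x*(W + K) = 458*(166 - 100)/9 = (458/9)*66 = 10076/3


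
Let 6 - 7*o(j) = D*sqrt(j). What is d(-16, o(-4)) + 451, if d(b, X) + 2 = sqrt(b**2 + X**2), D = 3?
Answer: 449 + 2*sqrt(3136 - 18*I)/7 ≈ 465.0 - 0.045918*I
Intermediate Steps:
o(j) = 6/7 - 3*sqrt(j)/7
d(b, X) = -2 + sqrt(X**2 + b**2) (d(b, X) = -2 + sqrt(b**2 + X**2) = -2 + sqrt(X**2 + b**2))
d(-16, o(-4)) + 451 = (-2 + sqrt((6/7 - 6*I/7)**2 + (-16)**2)) + 451 = (-2 + sqrt((6/7 - 6*I/7)**2 + 256)) + 451 = (-2 + sqrt(256 + (6/7 - 6*I/7)**2)) + 451 = 449 + sqrt(256 + (6/7 - 6*I/7)**2)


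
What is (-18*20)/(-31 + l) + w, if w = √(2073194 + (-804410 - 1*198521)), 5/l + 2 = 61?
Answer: 885/76 + √1070263 ≈ 1046.2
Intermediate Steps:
l = 5/59 (l = 5/(-2 + 61) = 5/59 ≈ 0.084746)
w = √1070263 (w = √(2073194 + (-804410 - 198521)) = √(2073194 - 1002931) = √1070263 ≈ 1034.5)
(-18*20)/(-31 + l) + w = (-18*20)/(-31 + 5/59) + √1070263 = -360/(-1824/59) + √1070263 = -360*(-59/1824) + √1070263 = 885/76 + √1070263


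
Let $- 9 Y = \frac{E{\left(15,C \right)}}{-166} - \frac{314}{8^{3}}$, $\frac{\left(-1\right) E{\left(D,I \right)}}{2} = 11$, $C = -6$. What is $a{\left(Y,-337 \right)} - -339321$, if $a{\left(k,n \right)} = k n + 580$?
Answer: $\frac{7221833953}{21248} \approx 3.3988 \cdot 10^{5}$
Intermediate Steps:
$E{\left(D,I \right)} = -22$ ($E{\left(D,I \right)} = \left(-2\right) 11 = -22$)
$Y = \frac{1135}{21248}$ ($Y = - \frac{- \frac{22}{-166} - \frac{314}{8^{3}}}{9} = - \frac{\left(-22\right) \left(- \frac{1}{166}\right) - \frac{314}{512}}{9} = - \frac{\frac{11}{83} - \frac{157}{256}}{9} = \left(- \frac{1}{9}\right) \left(- \frac{10215}{21248}\right) = \frac{1135}{21248} \approx 0.053417$)
$a{\left(k,n \right)} = 580 + k n$
$a{\left(Y,-337 \right)} - -339321 = \left(580 + \frac{1135}{21248} \left(-337\right)\right) - -339321 = \left(580 - \frac{382495}{21248}\right) + 339321 = \frac{11941345}{21248} + 339321 = \frac{7221833953}{21248}$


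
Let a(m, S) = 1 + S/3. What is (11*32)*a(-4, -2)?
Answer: 352/3 ≈ 117.33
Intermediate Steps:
a(m, S) = 1 + S/3 (a(m, S) = 1 + S*(1/3) = 1 + S/3)
(11*32)*a(-4, -2) = (11*32)*(1 + (1/3)*(-2)) = 352*(1 - 2/3) = 352*(1/3) = 352/3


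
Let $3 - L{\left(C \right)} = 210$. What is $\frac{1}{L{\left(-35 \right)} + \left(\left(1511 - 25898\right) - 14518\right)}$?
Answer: $- \frac{1}{39112} \approx -2.5568 \cdot 10^{-5}$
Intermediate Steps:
$L{\left(C \right)} = -207$ ($L{\left(C \right)} = 3 - 210 = -207$)
$\frac{1}{L{\left(-35 \right)} + \left(\left(1511 - 25898\right) - 14518\right)} = \frac{1}{-207 + \left(\left(1511 - 25898\right) - 14518\right)} = \frac{1}{-207 - 38905} = \frac{1}{-39112} = - \frac{1}{39112}$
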